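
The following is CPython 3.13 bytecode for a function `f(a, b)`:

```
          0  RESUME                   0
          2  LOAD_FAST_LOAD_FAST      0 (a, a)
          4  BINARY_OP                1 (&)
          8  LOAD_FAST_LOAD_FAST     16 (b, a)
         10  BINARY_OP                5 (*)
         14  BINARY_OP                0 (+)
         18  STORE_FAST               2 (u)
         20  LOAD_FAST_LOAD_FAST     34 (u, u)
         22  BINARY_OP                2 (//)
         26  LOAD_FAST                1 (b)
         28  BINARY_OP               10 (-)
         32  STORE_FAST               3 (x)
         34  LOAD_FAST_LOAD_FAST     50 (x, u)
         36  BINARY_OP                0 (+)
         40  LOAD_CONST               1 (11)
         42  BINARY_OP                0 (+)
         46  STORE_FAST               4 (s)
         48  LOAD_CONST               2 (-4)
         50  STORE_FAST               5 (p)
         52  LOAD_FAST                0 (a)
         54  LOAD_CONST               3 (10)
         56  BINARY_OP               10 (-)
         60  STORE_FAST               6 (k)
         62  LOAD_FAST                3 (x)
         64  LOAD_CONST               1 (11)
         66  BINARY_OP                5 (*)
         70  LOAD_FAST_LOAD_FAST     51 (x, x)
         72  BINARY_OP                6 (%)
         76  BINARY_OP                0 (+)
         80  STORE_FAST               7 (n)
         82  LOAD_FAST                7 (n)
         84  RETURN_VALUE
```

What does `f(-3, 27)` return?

LOAD_FAST_LOAD_FAST a,a → push -3,-3. Stack: [-3, -3]
BINARY_OP & → -3 & -3 = -3. Stack: [-3]
LOAD_FAST_LOAD_FAST b,a → push 27,-3. Stack: [-3, 27, -3]
BINARY_OP * → 27 * -3 = -81. Stack: [-3, -81]
BINARY_OP + → -3 + -81 = -84. Stack: [-84]
STORE_FAST u → u=-84. Stack: []
LOAD_FAST_LOAD_FAST u,u → push -84,-84. Stack: [-84, -84]
BINARY_OP // → -84 // -84 = 1. Stack: [1]
LOAD_FAST b → push 27. Stack: [1, 27]
BINARY_OP - → 1 - 27 = -26. Stack: [-26]
STORE_FAST x → x=-26. Stack: []
LOAD_FAST_LOAD_FAST x,u → push -26,-84. Stack: [-26, -84]
BINARY_OP + → -26 + -84 = -110. Stack: [-110]
LOAD_CONST → push 11. Stack: [-110, 11]
BINARY_OP + → -110 + 11 = -99. Stack: [-99]
STORE_FAST s → s=-99. Stack: []
LOAD_CONST → push -4. Stack: [-4]
STORE_FAST p → p=-4. Stack: []
LOAD_FAST a → push -3. Stack: [-3]
LOAD_CONST → push 10. Stack: [-3, 10]
BINARY_OP - → -3 - 10 = -13. Stack: [-13]
STORE_FAST k → k=-13. Stack: []
LOAD_FAST x → push -26. Stack: [-26]
LOAD_CONST → push 11. Stack: [-26, 11]
BINARY_OP * → -26 * 11 = -286. Stack: [-286]
LOAD_FAST_LOAD_FAST x,x → push -26,-26. Stack: [-286, -26, -26]
BINARY_OP % → -26 % -26 = 0. Stack: [-286, 0]
BINARY_OP + → -286 + 0 = -286. Stack: [-286]
STORE_FAST n → n=-286. Stack: []
LOAD_FAST n → push -286. Stack: [-286]
RETURN_VALUE → return -286.

-286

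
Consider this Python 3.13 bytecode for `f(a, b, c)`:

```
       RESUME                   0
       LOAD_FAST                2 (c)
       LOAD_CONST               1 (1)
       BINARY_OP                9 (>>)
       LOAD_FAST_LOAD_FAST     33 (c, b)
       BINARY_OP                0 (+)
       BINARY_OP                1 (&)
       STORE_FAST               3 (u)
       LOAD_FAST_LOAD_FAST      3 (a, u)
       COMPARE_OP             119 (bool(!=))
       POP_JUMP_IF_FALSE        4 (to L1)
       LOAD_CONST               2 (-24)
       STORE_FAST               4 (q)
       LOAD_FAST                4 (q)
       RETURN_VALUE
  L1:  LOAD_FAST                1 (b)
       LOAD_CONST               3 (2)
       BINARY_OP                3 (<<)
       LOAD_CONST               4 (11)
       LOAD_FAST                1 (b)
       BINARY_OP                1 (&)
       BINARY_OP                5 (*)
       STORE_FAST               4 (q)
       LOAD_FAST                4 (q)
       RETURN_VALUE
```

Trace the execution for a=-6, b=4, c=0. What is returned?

LOAD_FAST c → push 0. Stack: [0]
LOAD_CONST → push 1. Stack: [0, 1]
BINARY_OP >> → 0 >> 1 = 0. Stack: [0]
LOAD_FAST_LOAD_FAST c,b → push 0,4. Stack: [0, 0, 4]
BINARY_OP + → 0 + 4 = 4. Stack: [0, 4]
BINARY_OP & → 0 & 4 = 0. Stack: [0]
STORE_FAST u → u=0. Stack: []
LOAD_FAST_LOAD_FAST a,u → push -6,0. Stack: [-6, 0]
COMPARE_OP bool(!=) → -6 vs 0 = True. Stack: [True]
POP_JUMP_IF_FALSE → pop True; no jump. Stack: []
LOAD_CONST → push -24. Stack: [-24]
STORE_FAST q → q=-24. Stack: []
LOAD_FAST q → push -24. Stack: [-24]
RETURN_VALUE → return -24.

-24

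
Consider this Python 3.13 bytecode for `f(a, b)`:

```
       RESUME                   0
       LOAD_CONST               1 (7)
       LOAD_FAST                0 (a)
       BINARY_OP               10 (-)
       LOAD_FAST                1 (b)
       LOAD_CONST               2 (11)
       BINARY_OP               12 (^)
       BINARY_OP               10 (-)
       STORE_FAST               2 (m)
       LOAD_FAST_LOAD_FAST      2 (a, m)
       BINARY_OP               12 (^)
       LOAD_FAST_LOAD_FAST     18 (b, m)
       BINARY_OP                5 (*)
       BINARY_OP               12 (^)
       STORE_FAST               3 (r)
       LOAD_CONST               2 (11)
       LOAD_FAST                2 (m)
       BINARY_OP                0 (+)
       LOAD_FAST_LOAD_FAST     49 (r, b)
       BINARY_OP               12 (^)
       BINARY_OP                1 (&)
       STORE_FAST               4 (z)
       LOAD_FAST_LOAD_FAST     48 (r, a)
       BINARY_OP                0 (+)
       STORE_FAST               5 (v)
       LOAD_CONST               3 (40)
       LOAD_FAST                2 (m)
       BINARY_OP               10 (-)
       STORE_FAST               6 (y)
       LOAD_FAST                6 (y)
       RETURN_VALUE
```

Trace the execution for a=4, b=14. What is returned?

LOAD_CONST → push 7. Stack: [7]
LOAD_FAST a → push 4. Stack: [7, 4]
BINARY_OP - → 7 - 4 = 3. Stack: [3]
LOAD_FAST b → push 14. Stack: [3, 14]
LOAD_CONST → push 11. Stack: [3, 14, 11]
BINARY_OP ^ → 14 ^ 11 = 5. Stack: [3, 5]
BINARY_OP - → 3 - 5 = -2. Stack: [-2]
STORE_FAST m → m=-2. Stack: []
LOAD_FAST_LOAD_FAST a,m → push 4,-2. Stack: [4, -2]
BINARY_OP ^ → 4 ^ -2 = -6. Stack: [-6]
LOAD_FAST_LOAD_FAST b,m → push 14,-2. Stack: [-6, 14, -2]
BINARY_OP * → 14 * -2 = -28. Stack: [-6, -28]
BINARY_OP ^ → -6 ^ -28 = 30. Stack: [30]
STORE_FAST r → r=30. Stack: []
LOAD_CONST → push 11. Stack: [11]
LOAD_FAST m → push -2. Stack: [11, -2]
BINARY_OP + → 11 + -2 = 9. Stack: [9]
LOAD_FAST_LOAD_FAST r,b → push 30,14. Stack: [9, 30, 14]
BINARY_OP ^ → 30 ^ 14 = 16. Stack: [9, 16]
BINARY_OP & → 9 & 16 = 0. Stack: [0]
STORE_FAST z → z=0. Stack: []
LOAD_FAST_LOAD_FAST r,a → push 30,4. Stack: [30, 4]
BINARY_OP + → 30 + 4 = 34. Stack: [34]
STORE_FAST v → v=34. Stack: []
LOAD_CONST → push 40. Stack: [40]
LOAD_FAST m → push -2. Stack: [40, -2]
BINARY_OP - → 40 - -2 = 42. Stack: [42]
STORE_FAST y → y=42. Stack: []
LOAD_FAST y → push 42. Stack: [42]
RETURN_VALUE → return 42.

42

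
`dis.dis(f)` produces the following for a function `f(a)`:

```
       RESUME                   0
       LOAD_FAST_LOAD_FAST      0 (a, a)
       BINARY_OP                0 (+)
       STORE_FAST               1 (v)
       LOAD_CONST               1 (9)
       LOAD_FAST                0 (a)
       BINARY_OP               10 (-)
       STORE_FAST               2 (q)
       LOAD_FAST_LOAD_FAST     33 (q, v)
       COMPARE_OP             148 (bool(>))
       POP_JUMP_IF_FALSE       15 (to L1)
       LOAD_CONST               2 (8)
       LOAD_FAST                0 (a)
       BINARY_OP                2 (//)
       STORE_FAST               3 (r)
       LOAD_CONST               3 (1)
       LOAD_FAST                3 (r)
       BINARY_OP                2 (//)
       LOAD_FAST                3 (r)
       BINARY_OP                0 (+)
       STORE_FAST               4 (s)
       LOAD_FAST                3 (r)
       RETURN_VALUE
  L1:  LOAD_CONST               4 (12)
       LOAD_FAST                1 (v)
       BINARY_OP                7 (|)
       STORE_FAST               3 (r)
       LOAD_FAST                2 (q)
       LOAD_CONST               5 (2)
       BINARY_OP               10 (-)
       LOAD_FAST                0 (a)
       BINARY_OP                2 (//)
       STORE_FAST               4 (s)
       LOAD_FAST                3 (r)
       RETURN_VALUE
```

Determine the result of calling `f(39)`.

78

LOAD_FAST_LOAD_FAST a,a → push 39,39. Stack: [39, 39]
BINARY_OP + → 39 + 39 = 78. Stack: [78]
STORE_FAST v → v=78. Stack: []
LOAD_CONST → push 9. Stack: [9]
LOAD_FAST a → push 39. Stack: [9, 39]
BINARY_OP - → 9 - 39 = -30. Stack: [-30]
STORE_FAST q → q=-30. Stack: []
LOAD_FAST_LOAD_FAST q,v → push -30,78. Stack: [-30, 78]
COMPARE_OP bool(>) → -30 vs 78 = False. Stack: [False]
POP_JUMP_IF_FALSE → pop False; jump. Stack: []
LOAD_CONST → push 12. Stack: [12]
LOAD_FAST v → push 78. Stack: [12, 78]
BINARY_OP | → 12 | 78 = 78. Stack: [78]
STORE_FAST r → r=78. Stack: []
LOAD_FAST q → push -30. Stack: [-30]
LOAD_CONST → push 2. Stack: [-30, 2]
BINARY_OP - → -30 - 2 = -32. Stack: [-32]
LOAD_FAST a → push 39. Stack: [-32, 39]
BINARY_OP // → -32 // 39 = -1. Stack: [-1]
STORE_FAST s → s=-1. Stack: []
LOAD_FAST r → push 78. Stack: [78]
RETURN_VALUE → return 78.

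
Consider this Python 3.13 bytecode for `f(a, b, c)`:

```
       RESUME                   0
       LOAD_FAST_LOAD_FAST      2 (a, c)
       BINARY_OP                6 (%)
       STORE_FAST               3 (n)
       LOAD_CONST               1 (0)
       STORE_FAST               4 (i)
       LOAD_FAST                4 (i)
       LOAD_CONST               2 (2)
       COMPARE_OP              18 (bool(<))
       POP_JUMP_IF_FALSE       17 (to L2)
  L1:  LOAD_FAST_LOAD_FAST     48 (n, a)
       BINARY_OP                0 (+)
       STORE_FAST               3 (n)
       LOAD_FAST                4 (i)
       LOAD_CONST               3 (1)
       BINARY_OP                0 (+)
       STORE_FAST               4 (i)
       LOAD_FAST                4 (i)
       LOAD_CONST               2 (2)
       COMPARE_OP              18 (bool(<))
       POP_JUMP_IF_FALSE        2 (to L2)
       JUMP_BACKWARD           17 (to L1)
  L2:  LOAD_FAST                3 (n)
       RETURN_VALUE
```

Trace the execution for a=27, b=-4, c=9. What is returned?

LOAD_FAST_LOAD_FAST a,c → push 27,9. Stack: [27, 9]
BINARY_OP % → 27 % 9 = 0. Stack: [0]
STORE_FAST n → n=0. Stack: []
LOAD_CONST → push 0. Stack: [0]
STORE_FAST i → i=0. Stack: []
LOAD_FAST i → push 0. Stack: [0]
LOAD_CONST → push 2. Stack: [0, 2]
COMPARE_OP bool(<) → 0 vs 2 = True. Stack: [True]
POP_JUMP_IF_FALSE → pop True; no jump. Stack: []
LOAD_FAST_LOAD_FAST n,a → push 0,27. Stack: [0, 27]
BINARY_OP + → 0 + 27 = 27. Stack: [27]
STORE_FAST n → n=27. Stack: []
LOAD_FAST i → push 0. Stack: [0]
LOAD_CONST → push 1. Stack: [0, 1]
BINARY_OP + → 0 + 1 = 1. Stack: [1]
STORE_FAST i → i=1. Stack: []
LOAD_FAST i → push 1. Stack: [1]
LOAD_CONST → push 2. Stack: [1, 2]
COMPARE_OP bool(<) → 1 vs 2 = True. Stack: [True]
POP_JUMP_IF_FALSE → pop True; no jump. Stack: []
LOAD_FAST_LOAD_FAST n,a → push 27,27. Stack: [27, 27]
BINARY_OP + → 27 + 27 = 54. Stack: [54]
STORE_FAST n → n=54. Stack: []
LOAD_FAST i → push 1. Stack: [1]
LOAD_CONST → push 1. Stack: [1, 1]
BINARY_OP + → 1 + 1 = 2. Stack: [2]
STORE_FAST i → i=2. Stack: []
LOAD_FAST i → push 2. Stack: [2]
LOAD_CONST → push 2. Stack: [2, 2]
COMPARE_OP bool(<) → 2 vs 2 = False. Stack: [False]
POP_JUMP_IF_FALSE → pop False; jump. Stack: []
LOAD_FAST n → push 54. Stack: [54]
RETURN_VALUE → return 54.

54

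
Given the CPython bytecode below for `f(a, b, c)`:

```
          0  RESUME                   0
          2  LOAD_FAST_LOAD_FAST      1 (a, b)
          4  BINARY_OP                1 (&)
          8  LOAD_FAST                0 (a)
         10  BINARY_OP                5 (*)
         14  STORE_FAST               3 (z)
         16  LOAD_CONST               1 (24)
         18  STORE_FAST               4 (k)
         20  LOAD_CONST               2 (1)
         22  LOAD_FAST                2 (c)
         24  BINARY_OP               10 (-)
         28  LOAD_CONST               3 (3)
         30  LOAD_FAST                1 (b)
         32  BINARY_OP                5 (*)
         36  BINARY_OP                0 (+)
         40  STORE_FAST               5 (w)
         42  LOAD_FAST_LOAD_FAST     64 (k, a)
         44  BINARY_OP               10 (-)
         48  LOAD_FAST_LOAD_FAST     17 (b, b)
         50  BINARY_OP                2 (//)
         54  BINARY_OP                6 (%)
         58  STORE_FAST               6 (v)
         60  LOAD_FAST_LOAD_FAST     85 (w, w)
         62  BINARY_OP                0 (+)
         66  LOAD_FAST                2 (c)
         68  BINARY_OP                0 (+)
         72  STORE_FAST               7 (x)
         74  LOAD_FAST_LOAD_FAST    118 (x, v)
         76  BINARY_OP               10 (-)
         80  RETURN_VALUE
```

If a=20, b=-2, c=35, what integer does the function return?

-45

LOAD_FAST_LOAD_FAST a,b → push 20,-2. Stack: [20, -2]
BINARY_OP & → 20 & -2 = 20. Stack: [20]
LOAD_FAST a → push 20. Stack: [20, 20]
BINARY_OP * → 20 * 20 = 400. Stack: [400]
STORE_FAST z → z=400. Stack: []
LOAD_CONST → push 24. Stack: [24]
STORE_FAST k → k=24. Stack: []
LOAD_CONST → push 1. Stack: [1]
LOAD_FAST c → push 35. Stack: [1, 35]
BINARY_OP - → 1 - 35 = -34. Stack: [-34]
LOAD_CONST → push 3. Stack: [-34, 3]
LOAD_FAST b → push -2. Stack: [-34, 3, -2]
BINARY_OP * → 3 * -2 = -6. Stack: [-34, -6]
BINARY_OP + → -34 + -6 = -40. Stack: [-40]
STORE_FAST w → w=-40. Stack: []
LOAD_FAST_LOAD_FAST k,a → push 24,20. Stack: [24, 20]
BINARY_OP - → 24 - 20 = 4. Stack: [4]
LOAD_FAST_LOAD_FAST b,b → push -2,-2. Stack: [4, -2, -2]
BINARY_OP // → -2 // -2 = 1. Stack: [4, 1]
BINARY_OP % → 4 % 1 = 0. Stack: [0]
STORE_FAST v → v=0. Stack: []
LOAD_FAST_LOAD_FAST w,w → push -40,-40. Stack: [-40, -40]
BINARY_OP + → -40 + -40 = -80. Stack: [-80]
LOAD_FAST c → push 35. Stack: [-80, 35]
BINARY_OP + → -80 + 35 = -45. Stack: [-45]
STORE_FAST x → x=-45. Stack: []
LOAD_FAST_LOAD_FAST x,v → push -45,0. Stack: [-45, 0]
BINARY_OP - → -45 - 0 = -45. Stack: [-45]
RETURN_VALUE → return -45.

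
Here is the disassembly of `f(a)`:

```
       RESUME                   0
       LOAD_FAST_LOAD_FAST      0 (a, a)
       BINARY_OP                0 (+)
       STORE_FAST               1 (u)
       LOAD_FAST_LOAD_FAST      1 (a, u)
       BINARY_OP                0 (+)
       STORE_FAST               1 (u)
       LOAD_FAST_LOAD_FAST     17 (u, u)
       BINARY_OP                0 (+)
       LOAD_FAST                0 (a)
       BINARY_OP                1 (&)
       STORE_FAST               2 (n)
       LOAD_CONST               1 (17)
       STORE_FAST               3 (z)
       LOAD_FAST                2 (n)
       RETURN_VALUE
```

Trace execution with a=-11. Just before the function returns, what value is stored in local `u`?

LOAD_FAST_LOAD_FAST a,a → push -11,-11. Stack: [-11, -11]
BINARY_OP + → -11 + -11 = -22. Stack: [-22]
STORE_FAST u → u=-22. Stack: []
LOAD_FAST_LOAD_FAST a,u → push -11,-22. Stack: [-11, -22]
BINARY_OP + → -11 + -22 = -33. Stack: [-33]
STORE_FAST u → u=-33. Stack: []
LOAD_FAST_LOAD_FAST u,u → push -33,-33. Stack: [-33, -33]
BINARY_OP + → -33 + -33 = -66. Stack: [-66]
LOAD_FAST a → push -11. Stack: [-66, -11]
BINARY_OP & → -66 & -11 = -76. Stack: [-76]
STORE_FAST n → n=-76. Stack: []
LOAD_CONST → push 17. Stack: [17]
STORE_FAST z → z=17. Stack: []
LOAD_FAST n → push -76. Stack: [-76]
RETURN_VALUE → return -76.

-33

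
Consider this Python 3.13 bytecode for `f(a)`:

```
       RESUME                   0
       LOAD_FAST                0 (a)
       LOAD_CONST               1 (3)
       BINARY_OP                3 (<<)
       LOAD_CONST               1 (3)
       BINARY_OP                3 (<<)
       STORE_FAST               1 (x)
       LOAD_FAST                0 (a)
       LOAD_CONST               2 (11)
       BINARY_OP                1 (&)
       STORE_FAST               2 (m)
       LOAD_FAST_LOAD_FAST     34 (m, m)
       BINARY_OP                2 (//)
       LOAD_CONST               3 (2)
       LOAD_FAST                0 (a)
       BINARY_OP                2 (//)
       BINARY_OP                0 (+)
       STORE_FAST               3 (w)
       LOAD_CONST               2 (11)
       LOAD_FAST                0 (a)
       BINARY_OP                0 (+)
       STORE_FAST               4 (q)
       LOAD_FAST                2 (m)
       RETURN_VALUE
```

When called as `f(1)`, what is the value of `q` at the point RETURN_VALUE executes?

LOAD_FAST a → push 1. Stack: [1]
LOAD_CONST → push 3. Stack: [1, 3]
BINARY_OP << → 1 << 3 = 8. Stack: [8]
LOAD_CONST → push 3. Stack: [8, 3]
BINARY_OP << → 8 << 3 = 64. Stack: [64]
STORE_FAST x → x=64. Stack: []
LOAD_FAST a → push 1. Stack: [1]
LOAD_CONST → push 11. Stack: [1, 11]
BINARY_OP & → 1 & 11 = 1. Stack: [1]
STORE_FAST m → m=1. Stack: []
LOAD_FAST_LOAD_FAST m,m → push 1,1. Stack: [1, 1]
BINARY_OP // → 1 // 1 = 1. Stack: [1]
LOAD_CONST → push 2. Stack: [1, 2]
LOAD_FAST a → push 1. Stack: [1, 2, 1]
BINARY_OP // → 2 // 1 = 2. Stack: [1, 2]
BINARY_OP + → 1 + 2 = 3. Stack: [3]
STORE_FAST w → w=3. Stack: []
LOAD_CONST → push 11. Stack: [11]
LOAD_FAST a → push 1. Stack: [11, 1]
BINARY_OP + → 11 + 1 = 12. Stack: [12]
STORE_FAST q → q=12. Stack: []
LOAD_FAST m → push 1. Stack: [1]
RETURN_VALUE → return 1.

12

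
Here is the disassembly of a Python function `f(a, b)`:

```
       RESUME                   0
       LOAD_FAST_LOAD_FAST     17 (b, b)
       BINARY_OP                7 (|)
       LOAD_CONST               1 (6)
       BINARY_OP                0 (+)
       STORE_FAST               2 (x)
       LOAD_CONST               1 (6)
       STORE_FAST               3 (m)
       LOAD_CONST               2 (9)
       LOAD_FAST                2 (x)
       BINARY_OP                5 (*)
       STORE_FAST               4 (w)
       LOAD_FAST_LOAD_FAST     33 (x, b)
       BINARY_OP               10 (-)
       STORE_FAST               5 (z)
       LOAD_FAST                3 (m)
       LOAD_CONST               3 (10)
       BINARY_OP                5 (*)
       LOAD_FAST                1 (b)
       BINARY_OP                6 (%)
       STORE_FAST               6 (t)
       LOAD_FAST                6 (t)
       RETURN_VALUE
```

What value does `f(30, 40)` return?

LOAD_FAST_LOAD_FAST b,b → push 40,40. Stack: [40, 40]
BINARY_OP | → 40 | 40 = 40. Stack: [40]
LOAD_CONST → push 6. Stack: [40, 6]
BINARY_OP + → 40 + 6 = 46. Stack: [46]
STORE_FAST x → x=46. Stack: []
LOAD_CONST → push 6. Stack: [6]
STORE_FAST m → m=6. Stack: []
LOAD_CONST → push 9. Stack: [9]
LOAD_FAST x → push 46. Stack: [9, 46]
BINARY_OP * → 9 * 46 = 414. Stack: [414]
STORE_FAST w → w=414. Stack: []
LOAD_FAST_LOAD_FAST x,b → push 46,40. Stack: [46, 40]
BINARY_OP - → 46 - 40 = 6. Stack: [6]
STORE_FAST z → z=6. Stack: []
LOAD_FAST m → push 6. Stack: [6]
LOAD_CONST → push 10. Stack: [6, 10]
BINARY_OP * → 6 * 10 = 60. Stack: [60]
LOAD_FAST b → push 40. Stack: [60, 40]
BINARY_OP % → 60 % 40 = 20. Stack: [20]
STORE_FAST t → t=20. Stack: []
LOAD_FAST t → push 20. Stack: [20]
RETURN_VALUE → return 20.

20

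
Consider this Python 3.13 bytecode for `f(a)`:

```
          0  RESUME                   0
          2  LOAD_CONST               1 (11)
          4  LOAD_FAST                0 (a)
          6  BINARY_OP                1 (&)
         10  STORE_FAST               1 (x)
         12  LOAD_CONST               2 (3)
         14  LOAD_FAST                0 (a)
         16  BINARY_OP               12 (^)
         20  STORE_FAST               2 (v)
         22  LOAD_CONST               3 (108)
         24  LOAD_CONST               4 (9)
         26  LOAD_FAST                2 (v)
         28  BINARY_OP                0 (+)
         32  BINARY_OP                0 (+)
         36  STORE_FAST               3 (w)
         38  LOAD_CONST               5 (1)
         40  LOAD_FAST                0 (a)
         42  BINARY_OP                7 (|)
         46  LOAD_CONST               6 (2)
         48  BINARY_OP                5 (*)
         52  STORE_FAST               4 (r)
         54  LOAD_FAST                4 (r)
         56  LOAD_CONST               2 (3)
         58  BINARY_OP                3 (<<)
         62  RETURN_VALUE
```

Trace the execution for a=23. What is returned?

368

LOAD_CONST → push 11. Stack: [11]
LOAD_FAST a → push 23. Stack: [11, 23]
BINARY_OP & → 11 & 23 = 3. Stack: [3]
STORE_FAST x → x=3. Stack: []
LOAD_CONST → push 3. Stack: [3]
LOAD_FAST a → push 23. Stack: [3, 23]
BINARY_OP ^ → 3 ^ 23 = 20. Stack: [20]
STORE_FAST v → v=20. Stack: []
LOAD_CONST → push 108. Stack: [108]
LOAD_CONST → push 9. Stack: [108, 9]
LOAD_FAST v → push 20. Stack: [108, 9, 20]
BINARY_OP + → 9 + 20 = 29. Stack: [108, 29]
BINARY_OP + → 108 + 29 = 137. Stack: [137]
STORE_FAST w → w=137. Stack: []
LOAD_CONST → push 1. Stack: [1]
LOAD_FAST a → push 23. Stack: [1, 23]
BINARY_OP | → 1 | 23 = 23. Stack: [23]
LOAD_CONST → push 2. Stack: [23, 2]
BINARY_OP * → 23 * 2 = 46. Stack: [46]
STORE_FAST r → r=46. Stack: []
LOAD_FAST r → push 46. Stack: [46]
LOAD_CONST → push 3. Stack: [46, 3]
BINARY_OP << → 46 << 3 = 368. Stack: [368]
RETURN_VALUE → return 368.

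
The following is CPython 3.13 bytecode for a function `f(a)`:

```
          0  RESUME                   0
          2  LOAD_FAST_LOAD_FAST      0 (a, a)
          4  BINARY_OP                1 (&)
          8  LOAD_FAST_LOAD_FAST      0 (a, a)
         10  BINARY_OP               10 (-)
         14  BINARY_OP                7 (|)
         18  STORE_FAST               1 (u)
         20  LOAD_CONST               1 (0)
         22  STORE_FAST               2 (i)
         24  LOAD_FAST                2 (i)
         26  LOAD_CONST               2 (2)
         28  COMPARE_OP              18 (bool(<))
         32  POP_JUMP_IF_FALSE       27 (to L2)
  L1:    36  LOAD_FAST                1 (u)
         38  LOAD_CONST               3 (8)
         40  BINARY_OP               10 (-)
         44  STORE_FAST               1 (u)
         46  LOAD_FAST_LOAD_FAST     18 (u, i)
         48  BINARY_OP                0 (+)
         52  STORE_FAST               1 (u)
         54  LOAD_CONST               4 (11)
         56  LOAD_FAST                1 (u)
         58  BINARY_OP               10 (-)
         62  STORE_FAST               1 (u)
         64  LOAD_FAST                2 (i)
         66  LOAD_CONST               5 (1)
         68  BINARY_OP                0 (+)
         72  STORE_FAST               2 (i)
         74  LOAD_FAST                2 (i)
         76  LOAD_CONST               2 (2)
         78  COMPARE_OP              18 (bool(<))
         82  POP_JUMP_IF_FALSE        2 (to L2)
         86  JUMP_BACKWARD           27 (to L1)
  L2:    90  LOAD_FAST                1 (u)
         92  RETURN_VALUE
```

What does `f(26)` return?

25

LOAD_FAST_LOAD_FAST a,a → push 26,26. Stack: [26, 26]
BINARY_OP & → 26 & 26 = 26. Stack: [26]
LOAD_FAST_LOAD_FAST a,a → push 26,26. Stack: [26, 26, 26]
BINARY_OP - → 26 - 26 = 0. Stack: [26, 0]
BINARY_OP | → 26 | 0 = 26. Stack: [26]
STORE_FAST u → u=26. Stack: []
LOAD_CONST → push 0. Stack: [0]
STORE_FAST i → i=0. Stack: []
LOAD_FAST i → push 0. Stack: [0]
LOAD_CONST → push 2. Stack: [0, 2]
COMPARE_OP bool(<) → 0 vs 2 = True. Stack: [True]
POP_JUMP_IF_FALSE → pop True; no jump. Stack: []
LOAD_FAST u → push 26. Stack: [26]
LOAD_CONST → push 8. Stack: [26, 8]
BINARY_OP - → 26 - 8 = 18. Stack: [18]
STORE_FAST u → u=18. Stack: []
LOAD_FAST_LOAD_FAST u,i → push 18,0. Stack: [18, 0]
BINARY_OP + → 18 + 0 = 18. Stack: [18]
STORE_FAST u → u=18. Stack: []
LOAD_CONST → push 11. Stack: [11]
LOAD_FAST u → push 18. Stack: [11, 18]
BINARY_OP - → 11 - 18 = -7. Stack: [-7]
STORE_FAST u → u=-7. Stack: []
LOAD_FAST i → push 0. Stack: [0]
LOAD_CONST → push 1. Stack: [0, 1]
BINARY_OP + → 0 + 1 = 1. Stack: [1]
STORE_FAST i → i=1. Stack: []
LOAD_FAST i → push 1. Stack: [1]
LOAD_CONST → push 2. Stack: [1, 2]
COMPARE_OP bool(<) → 1 vs 2 = True. Stack: [True]
POP_JUMP_IF_FALSE → pop True; no jump. Stack: []
LOAD_FAST u → push -7. Stack: [-7]
LOAD_CONST → push 8. Stack: [-7, 8]
BINARY_OP - → -7 - 8 = -15. Stack: [-15]
STORE_FAST u → u=-15. Stack: []
LOAD_FAST_LOAD_FAST u,i → push -15,1. Stack: [-15, 1]
BINARY_OP + → -15 + 1 = -14. Stack: [-14]
STORE_FAST u → u=-14. Stack: []
LOAD_CONST → push 11. Stack: [11]
LOAD_FAST u → push -14. Stack: [11, -14]
BINARY_OP - → 11 - -14 = 25. Stack: [25]
STORE_FAST u → u=25. Stack: []
LOAD_FAST i → push 1. Stack: [1]
LOAD_CONST → push 1. Stack: [1, 1]
BINARY_OP + → 1 + 1 = 2. Stack: [2]
STORE_FAST i → i=2. Stack: []
LOAD_FAST i → push 2. Stack: [2]
LOAD_CONST → push 2. Stack: [2, 2]
COMPARE_OP bool(<) → 2 vs 2 = False. Stack: [False]
POP_JUMP_IF_FALSE → pop False; jump. Stack: []
LOAD_FAST u → push 25. Stack: [25]
RETURN_VALUE → return 25.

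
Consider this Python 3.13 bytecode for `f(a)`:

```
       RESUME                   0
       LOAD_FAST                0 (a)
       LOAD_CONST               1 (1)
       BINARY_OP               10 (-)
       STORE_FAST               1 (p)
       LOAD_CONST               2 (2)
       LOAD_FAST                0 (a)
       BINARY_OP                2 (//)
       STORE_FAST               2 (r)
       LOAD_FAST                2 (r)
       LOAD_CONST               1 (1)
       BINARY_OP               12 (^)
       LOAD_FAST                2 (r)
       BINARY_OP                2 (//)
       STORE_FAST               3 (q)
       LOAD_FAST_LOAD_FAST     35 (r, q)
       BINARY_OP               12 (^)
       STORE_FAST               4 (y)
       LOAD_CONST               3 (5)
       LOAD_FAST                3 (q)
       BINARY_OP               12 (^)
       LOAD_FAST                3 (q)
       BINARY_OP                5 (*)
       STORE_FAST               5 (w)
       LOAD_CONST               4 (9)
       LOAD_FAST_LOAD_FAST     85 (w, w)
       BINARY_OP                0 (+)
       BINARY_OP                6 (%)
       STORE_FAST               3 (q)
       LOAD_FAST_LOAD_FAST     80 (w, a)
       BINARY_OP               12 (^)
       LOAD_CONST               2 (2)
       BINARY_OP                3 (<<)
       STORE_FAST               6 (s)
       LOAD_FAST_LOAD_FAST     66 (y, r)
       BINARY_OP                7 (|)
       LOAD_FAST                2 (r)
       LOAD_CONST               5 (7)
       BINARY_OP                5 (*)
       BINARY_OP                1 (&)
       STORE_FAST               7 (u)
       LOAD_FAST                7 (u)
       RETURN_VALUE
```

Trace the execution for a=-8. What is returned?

-7

LOAD_FAST a → push -8. Stack: [-8]
LOAD_CONST → push 1. Stack: [-8, 1]
BINARY_OP - → -8 - 1 = -9. Stack: [-9]
STORE_FAST p → p=-9. Stack: []
LOAD_CONST → push 2. Stack: [2]
LOAD_FAST a → push -8. Stack: [2, -8]
BINARY_OP // → 2 // -8 = -1. Stack: [-1]
STORE_FAST r → r=-1. Stack: []
LOAD_FAST r → push -1. Stack: [-1]
LOAD_CONST → push 1. Stack: [-1, 1]
BINARY_OP ^ → -1 ^ 1 = -2. Stack: [-2]
LOAD_FAST r → push -1. Stack: [-2, -1]
BINARY_OP // → -2 // -1 = 2. Stack: [2]
STORE_FAST q → q=2. Stack: []
LOAD_FAST_LOAD_FAST r,q → push -1,2. Stack: [-1, 2]
BINARY_OP ^ → -1 ^ 2 = -3. Stack: [-3]
STORE_FAST y → y=-3. Stack: []
LOAD_CONST → push 5. Stack: [5]
LOAD_FAST q → push 2. Stack: [5, 2]
BINARY_OP ^ → 5 ^ 2 = 7. Stack: [7]
LOAD_FAST q → push 2. Stack: [7, 2]
BINARY_OP * → 7 * 2 = 14. Stack: [14]
STORE_FAST w → w=14. Stack: []
LOAD_CONST → push 9. Stack: [9]
LOAD_FAST_LOAD_FAST w,w → push 14,14. Stack: [9, 14, 14]
BINARY_OP + → 14 + 14 = 28. Stack: [9, 28]
BINARY_OP % → 9 % 28 = 9. Stack: [9]
STORE_FAST q → q=9. Stack: []
LOAD_FAST_LOAD_FAST w,a → push 14,-8. Stack: [14, -8]
BINARY_OP ^ → 14 ^ -8 = -10. Stack: [-10]
LOAD_CONST → push 2. Stack: [-10, 2]
BINARY_OP << → -10 << 2 = -40. Stack: [-40]
STORE_FAST s → s=-40. Stack: []
LOAD_FAST_LOAD_FAST y,r → push -3,-1. Stack: [-3, -1]
BINARY_OP | → -3 | -1 = -1. Stack: [-1]
LOAD_FAST r → push -1. Stack: [-1, -1]
LOAD_CONST → push 7. Stack: [-1, -1, 7]
BINARY_OP * → -1 * 7 = -7. Stack: [-1, -7]
BINARY_OP & → -1 & -7 = -7. Stack: [-7]
STORE_FAST u → u=-7. Stack: []
LOAD_FAST u → push -7. Stack: [-7]
RETURN_VALUE → return -7.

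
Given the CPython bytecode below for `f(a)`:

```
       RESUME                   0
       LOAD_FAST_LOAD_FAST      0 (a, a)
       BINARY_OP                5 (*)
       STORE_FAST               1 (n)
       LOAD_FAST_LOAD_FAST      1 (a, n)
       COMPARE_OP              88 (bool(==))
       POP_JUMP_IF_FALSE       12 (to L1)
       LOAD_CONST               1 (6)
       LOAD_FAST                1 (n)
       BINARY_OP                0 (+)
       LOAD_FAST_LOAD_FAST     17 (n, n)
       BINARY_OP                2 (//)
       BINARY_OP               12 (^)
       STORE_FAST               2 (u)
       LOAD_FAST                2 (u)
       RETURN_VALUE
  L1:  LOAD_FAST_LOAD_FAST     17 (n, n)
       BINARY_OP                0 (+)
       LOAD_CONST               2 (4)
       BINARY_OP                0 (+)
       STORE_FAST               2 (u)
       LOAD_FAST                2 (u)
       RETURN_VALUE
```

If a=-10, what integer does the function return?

204

LOAD_FAST_LOAD_FAST a,a → push -10,-10. Stack: [-10, -10]
BINARY_OP * → -10 * -10 = 100. Stack: [100]
STORE_FAST n → n=100. Stack: []
LOAD_FAST_LOAD_FAST a,n → push -10,100. Stack: [-10, 100]
COMPARE_OP bool(==) → -10 vs 100 = False. Stack: [False]
POP_JUMP_IF_FALSE → pop False; jump. Stack: []
LOAD_FAST_LOAD_FAST n,n → push 100,100. Stack: [100, 100]
BINARY_OP + → 100 + 100 = 200. Stack: [200]
LOAD_CONST → push 4. Stack: [200, 4]
BINARY_OP + → 200 + 4 = 204. Stack: [204]
STORE_FAST u → u=204. Stack: []
LOAD_FAST u → push 204. Stack: [204]
RETURN_VALUE → return 204.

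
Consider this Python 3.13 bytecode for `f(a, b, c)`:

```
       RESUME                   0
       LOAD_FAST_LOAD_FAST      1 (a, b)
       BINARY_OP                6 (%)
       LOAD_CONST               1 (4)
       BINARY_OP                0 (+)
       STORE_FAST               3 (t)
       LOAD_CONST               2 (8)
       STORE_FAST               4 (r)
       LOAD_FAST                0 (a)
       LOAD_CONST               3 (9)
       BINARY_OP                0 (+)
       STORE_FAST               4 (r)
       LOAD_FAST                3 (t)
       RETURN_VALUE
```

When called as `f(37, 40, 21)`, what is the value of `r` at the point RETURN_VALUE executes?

LOAD_FAST_LOAD_FAST a,b → push 37,40. Stack: [37, 40]
BINARY_OP % → 37 % 40 = 37. Stack: [37]
LOAD_CONST → push 4. Stack: [37, 4]
BINARY_OP + → 37 + 4 = 41. Stack: [41]
STORE_FAST t → t=41. Stack: []
LOAD_CONST → push 8. Stack: [8]
STORE_FAST r → r=8. Stack: []
LOAD_FAST a → push 37. Stack: [37]
LOAD_CONST → push 9. Stack: [37, 9]
BINARY_OP + → 37 + 9 = 46. Stack: [46]
STORE_FAST r → r=46. Stack: []
LOAD_FAST t → push 41. Stack: [41]
RETURN_VALUE → return 41.

46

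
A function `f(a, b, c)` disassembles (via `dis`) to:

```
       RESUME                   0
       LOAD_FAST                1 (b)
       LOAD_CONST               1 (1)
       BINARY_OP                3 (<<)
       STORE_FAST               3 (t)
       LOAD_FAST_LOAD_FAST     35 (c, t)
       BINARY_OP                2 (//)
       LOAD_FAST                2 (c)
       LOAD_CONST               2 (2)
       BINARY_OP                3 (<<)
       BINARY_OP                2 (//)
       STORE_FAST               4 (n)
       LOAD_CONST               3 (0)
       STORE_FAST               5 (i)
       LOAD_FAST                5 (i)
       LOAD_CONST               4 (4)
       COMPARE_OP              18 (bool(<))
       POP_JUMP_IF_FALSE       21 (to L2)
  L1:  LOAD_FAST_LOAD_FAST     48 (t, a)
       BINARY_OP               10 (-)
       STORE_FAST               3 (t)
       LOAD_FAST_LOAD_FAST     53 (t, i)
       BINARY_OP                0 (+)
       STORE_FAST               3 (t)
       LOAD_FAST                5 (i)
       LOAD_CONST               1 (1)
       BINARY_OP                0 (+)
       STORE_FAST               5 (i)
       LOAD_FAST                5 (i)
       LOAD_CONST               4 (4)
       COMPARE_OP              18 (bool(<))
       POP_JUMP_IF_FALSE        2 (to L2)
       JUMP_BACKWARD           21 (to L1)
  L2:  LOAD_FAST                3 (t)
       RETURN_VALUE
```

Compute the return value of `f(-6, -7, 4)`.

LOAD_FAST b → push -7
LOAD_CONST → push 1
BINARY_OP << → -7 << 1 = -14
STORE_FAST t → t=-14
LOAD_FAST_LOAD_FAST c,t → push 4,-14
BINARY_OP // → 4 // -14 = -1
LOAD_FAST c → push 4
LOAD_CONST → push 2
BINARY_OP << → 4 << 2 = 16
BINARY_OP // → -1 // 16 = -1
STORE_FAST n → n=-1
LOAD_CONST → push 0
STORE_FAST i → i=0
LOAD_FAST i → push 0
LOAD_CONST → push 4
COMPARE_OP bool(<) → 0 vs 4 = True
POP_JUMP_IF_FALSE → pop True; no jump
LOAD_FAST_LOAD_FAST t,a → push -14,-6
BINARY_OP - → -14 - -6 = -8
STORE_FAST t → t=-8
LOAD_FAST_LOAD_FAST t,i → push -8,0
BINARY_OP + → -8 + 0 = -8
STORE_FAST t → t=-8
LOAD_FAST i → push 0
LOAD_CONST → push 1
BINARY_OP + → 0 + 1 = 1
STORE_FAST i → i=1
LOAD_FAST i → push 1
LOAD_CONST → push 4
COMPARE_OP bool(<) → 1 vs 4 = True
POP_JUMP_IF_FALSE → pop True; no jump
LOAD_FAST_LOAD_FAST t,a → push -8,-6
BINARY_OP - → -8 - -6 = -2
STORE_FAST t → t=-2
LOAD_FAST_LOAD_FAST t,i → push -2,1
BINARY_OP + → -2 + 1 = -1
STORE_FAST t → t=-1
LOAD_FAST i → push 1
LOAD_CONST → push 1
BINARY_OP + → 1 + 1 = 2
STORE_FAST i → i=2
LOAD_FAST i → push 2
LOAD_CONST → push 4
COMPARE_OP bool(<) → 2 vs 4 = True
POP_JUMP_IF_FALSE → pop True; no jump
LOAD_FAST_LOAD_FAST t,a → push -1,-6
BINARY_OP - → -1 - -6 = 5
STORE_FAST t → t=5
LOAD_FAST_LOAD_FAST t,i → push 5,2
BINARY_OP + → 5 + 2 = 7
STORE_FAST t → t=7
LOAD_FAST i → push 2
LOAD_CONST → push 1
BINARY_OP + → 2 + 1 = 3
STORE_FAST i → i=3
LOAD_FAST i → push 3
LOAD_CONST → push 4
COMPARE_OP bool(<) → 3 vs 4 = True
POP_JUMP_IF_FALSE → pop True; no jump
LOAD_FAST_LOAD_FAST t,a → push 7,-6
BINARY_OP - → 7 - -6 = 13
STORE_FAST t → t=13
LOAD_FAST_LOAD_FAST t,i → push 13,3
BINARY_OP + → 13 + 3 = 16
STORE_FAST t → t=16
LOAD_FAST i → push 3
LOAD_CONST → push 1
BINARY_OP + → 3 + 1 = 4
STORE_FAST i → i=4
LOAD_FAST i → push 4
LOAD_CONST → push 4
COMPARE_OP bool(<) → 4 vs 4 = False
POP_JUMP_IF_FALSE → pop False; jump
LOAD_FAST t → push 16
RETURN_VALUE → return 16.

16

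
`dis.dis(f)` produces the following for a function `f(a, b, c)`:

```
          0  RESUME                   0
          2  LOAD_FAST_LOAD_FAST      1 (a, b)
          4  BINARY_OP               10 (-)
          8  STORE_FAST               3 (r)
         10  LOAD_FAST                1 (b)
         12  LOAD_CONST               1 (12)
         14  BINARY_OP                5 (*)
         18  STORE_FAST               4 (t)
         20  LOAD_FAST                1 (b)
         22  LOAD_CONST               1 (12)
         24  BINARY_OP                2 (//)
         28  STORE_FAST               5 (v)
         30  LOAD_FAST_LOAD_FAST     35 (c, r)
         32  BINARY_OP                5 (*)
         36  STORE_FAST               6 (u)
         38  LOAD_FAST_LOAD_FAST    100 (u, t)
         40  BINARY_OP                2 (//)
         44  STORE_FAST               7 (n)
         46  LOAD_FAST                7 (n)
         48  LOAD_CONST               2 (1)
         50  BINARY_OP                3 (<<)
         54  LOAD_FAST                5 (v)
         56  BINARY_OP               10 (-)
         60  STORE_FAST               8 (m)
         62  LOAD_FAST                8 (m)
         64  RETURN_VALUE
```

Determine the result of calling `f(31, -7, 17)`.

-15

LOAD_FAST_LOAD_FAST a,b → push 31,-7. Stack: [31, -7]
BINARY_OP - → 31 - -7 = 38. Stack: [38]
STORE_FAST r → r=38. Stack: []
LOAD_FAST b → push -7. Stack: [-7]
LOAD_CONST → push 12. Stack: [-7, 12]
BINARY_OP * → -7 * 12 = -84. Stack: [-84]
STORE_FAST t → t=-84. Stack: []
LOAD_FAST b → push -7. Stack: [-7]
LOAD_CONST → push 12. Stack: [-7, 12]
BINARY_OP // → -7 // 12 = -1. Stack: [-1]
STORE_FAST v → v=-1. Stack: []
LOAD_FAST_LOAD_FAST c,r → push 17,38. Stack: [17, 38]
BINARY_OP * → 17 * 38 = 646. Stack: [646]
STORE_FAST u → u=646. Stack: []
LOAD_FAST_LOAD_FAST u,t → push 646,-84. Stack: [646, -84]
BINARY_OP // → 646 // -84 = -8. Stack: [-8]
STORE_FAST n → n=-8. Stack: []
LOAD_FAST n → push -8. Stack: [-8]
LOAD_CONST → push 1. Stack: [-8, 1]
BINARY_OP << → -8 << 1 = -16. Stack: [-16]
LOAD_FAST v → push -1. Stack: [-16, -1]
BINARY_OP - → -16 - -1 = -15. Stack: [-15]
STORE_FAST m → m=-15. Stack: []
LOAD_FAST m → push -15. Stack: [-15]
RETURN_VALUE → return -15.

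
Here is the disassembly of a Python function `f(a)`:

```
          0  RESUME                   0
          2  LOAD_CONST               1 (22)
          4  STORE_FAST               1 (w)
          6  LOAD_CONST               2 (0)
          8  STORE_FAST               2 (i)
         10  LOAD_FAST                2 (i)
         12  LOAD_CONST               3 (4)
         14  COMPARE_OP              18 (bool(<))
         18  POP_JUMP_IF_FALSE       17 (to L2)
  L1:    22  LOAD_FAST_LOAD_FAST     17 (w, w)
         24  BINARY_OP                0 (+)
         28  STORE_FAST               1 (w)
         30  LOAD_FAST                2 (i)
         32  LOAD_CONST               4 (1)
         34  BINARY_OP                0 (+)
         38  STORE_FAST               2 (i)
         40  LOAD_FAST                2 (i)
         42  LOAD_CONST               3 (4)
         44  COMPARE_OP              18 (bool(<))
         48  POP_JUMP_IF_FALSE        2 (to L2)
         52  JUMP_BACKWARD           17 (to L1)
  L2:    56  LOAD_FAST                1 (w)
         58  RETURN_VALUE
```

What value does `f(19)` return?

LOAD_CONST → push 22. Stack: [22]
STORE_FAST w → w=22. Stack: []
LOAD_CONST → push 0. Stack: [0]
STORE_FAST i → i=0. Stack: []
LOAD_FAST i → push 0. Stack: [0]
LOAD_CONST → push 4. Stack: [0, 4]
COMPARE_OP bool(<) → 0 vs 4 = True. Stack: [True]
POP_JUMP_IF_FALSE → pop True; no jump. Stack: []
LOAD_FAST_LOAD_FAST w,w → push 22,22. Stack: [22, 22]
BINARY_OP + → 22 + 22 = 44. Stack: [44]
STORE_FAST w → w=44. Stack: []
LOAD_FAST i → push 0. Stack: [0]
LOAD_CONST → push 1. Stack: [0, 1]
BINARY_OP + → 0 + 1 = 1. Stack: [1]
STORE_FAST i → i=1. Stack: []
LOAD_FAST i → push 1. Stack: [1]
LOAD_CONST → push 4. Stack: [1, 4]
COMPARE_OP bool(<) → 1 vs 4 = True. Stack: [True]
POP_JUMP_IF_FALSE → pop True; no jump. Stack: []
LOAD_FAST_LOAD_FAST w,w → push 44,44. Stack: [44, 44]
BINARY_OP + → 44 + 44 = 88. Stack: [88]
STORE_FAST w → w=88. Stack: []
LOAD_FAST i → push 1. Stack: [1]
LOAD_CONST → push 1. Stack: [1, 1]
BINARY_OP + → 1 + 1 = 2. Stack: [2]
STORE_FAST i → i=2. Stack: []
LOAD_FAST i → push 2. Stack: [2]
LOAD_CONST → push 4. Stack: [2, 4]
COMPARE_OP bool(<) → 2 vs 4 = True. Stack: [True]
POP_JUMP_IF_FALSE → pop True; no jump. Stack: []
LOAD_FAST_LOAD_FAST w,w → push 88,88. Stack: [88, 88]
BINARY_OP + → 88 + 88 = 176. Stack: [176]
STORE_FAST w → w=176. Stack: []
LOAD_FAST i → push 2. Stack: [2]
LOAD_CONST → push 1. Stack: [2, 1]
BINARY_OP + → 2 + 1 = 3. Stack: [3]
STORE_FAST i → i=3. Stack: []
LOAD_FAST i → push 3. Stack: [3]
LOAD_CONST → push 4. Stack: [3, 4]
COMPARE_OP bool(<) → 3 vs 4 = True. Stack: [True]
POP_JUMP_IF_FALSE → pop True; no jump. Stack: []
LOAD_FAST_LOAD_FAST w,w → push 176,176. Stack: [176, 176]
BINARY_OP + → 176 + 176 = 352. Stack: [352]
STORE_FAST w → w=352. Stack: []
LOAD_FAST i → push 3. Stack: [3]
LOAD_CONST → push 1. Stack: [3, 1]
BINARY_OP + → 3 + 1 = 4. Stack: [4]
STORE_FAST i → i=4. Stack: []
LOAD_FAST i → push 4. Stack: [4]
LOAD_CONST → push 4. Stack: [4, 4]
COMPARE_OP bool(<) → 4 vs 4 = False. Stack: [False]
POP_JUMP_IF_FALSE → pop False; jump. Stack: []
LOAD_FAST w → push 352. Stack: [352]
RETURN_VALUE → return 352.

352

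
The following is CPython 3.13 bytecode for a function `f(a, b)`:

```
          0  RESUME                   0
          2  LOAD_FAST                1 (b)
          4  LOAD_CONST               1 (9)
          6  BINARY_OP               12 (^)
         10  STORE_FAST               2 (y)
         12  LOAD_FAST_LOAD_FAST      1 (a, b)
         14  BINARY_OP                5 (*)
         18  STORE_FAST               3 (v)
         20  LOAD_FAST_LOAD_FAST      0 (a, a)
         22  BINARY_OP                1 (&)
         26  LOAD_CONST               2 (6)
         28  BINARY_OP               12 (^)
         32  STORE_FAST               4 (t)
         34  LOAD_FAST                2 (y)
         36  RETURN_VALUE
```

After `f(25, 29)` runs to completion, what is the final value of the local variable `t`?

31

LOAD_FAST b → push 29. Stack: [29]
LOAD_CONST → push 9. Stack: [29, 9]
BINARY_OP ^ → 29 ^ 9 = 20. Stack: [20]
STORE_FAST y → y=20. Stack: []
LOAD_FAST_LOAD_FAST a,b → push 25,29. Stack: [25, 29]
BINARY_OP * → 25 * 29 = 725. Stack: [725]
STORE_FAST v → v=725. Stack: []
LOAD_FAST_LOAD_FAST a,a → push 25,25. Stack: [25, 25]
BINARY_OP & → 25 & 25 = 25. Stack: [25]
LOAD_CONST → push 6. Stack: [25, 6]
BINARY_OP ^ → 25 ^ 6 = 31. Stack: [31]
STORE_FAST t → t=31. Stack: []
LOAD_FAST y → push 20. Stack: [20]
RETURN_VALUE → return 20.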